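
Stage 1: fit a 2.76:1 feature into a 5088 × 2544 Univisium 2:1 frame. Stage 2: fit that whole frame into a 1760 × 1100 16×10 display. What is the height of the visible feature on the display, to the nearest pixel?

638 px

Inside the 5088×2544 canvas the feature is width-limited at 5088.00 × 1843.48.
The Univisium 2:1 canvas is width-limited in 1760×1100, giving 1760.00 × 880.00; scale factor 0.3459.
So the feature's height is 1843.48 × 0.3459 ≈ 637.68.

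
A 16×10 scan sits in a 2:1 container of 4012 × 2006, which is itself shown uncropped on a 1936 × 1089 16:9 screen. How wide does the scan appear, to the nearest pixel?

First fit — 16×10 into 4012×2006 spans the height: 3209.60 × 2006.00.
Second fit — the 2:1 canvas into 1936×1089 spans the width: 1936.00 × 968.00 (×0.4826 from 4012×2006).
Applying the same ×0.4826: 3209.60 → 1548.80.

1549 px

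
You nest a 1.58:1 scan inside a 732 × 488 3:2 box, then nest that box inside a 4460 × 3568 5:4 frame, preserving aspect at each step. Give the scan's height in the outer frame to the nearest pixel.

First fit — 1.58:1 into 732×488 spans the width: 732.00 × 463.29.
The 3:2 canvas is width-limited in 4460×3568, giving 4460.00 × 2973.33; scale factor 6.0929.
So the scan's height is 463.29 × 6.0929 ≈ 2822.78.

2823 px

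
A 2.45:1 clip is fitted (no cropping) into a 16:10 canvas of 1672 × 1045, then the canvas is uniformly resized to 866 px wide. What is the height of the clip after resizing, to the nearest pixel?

In the 1672×1045 frame the clip fills the width: height = 1672 / 2.450 ≈ 682.45 px.
Scaling 1672 → 866 is ×0.5179, so the height becomes 682.45 × 0.5179 ≈ 353.47 px.

353 px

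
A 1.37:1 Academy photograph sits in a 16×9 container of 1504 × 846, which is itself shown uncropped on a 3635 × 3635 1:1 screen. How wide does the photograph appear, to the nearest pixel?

Inside the 1504×846 canvas the photograph is height-limited at 1159.02 × 846.00.
16×9 in 3635×3635: fills the width, so the intermediate becomes 3635.00 × 2044.69 — a scale of ×2.4169.
So the photograph's width is 1159.02 × 2.4169 ≈ 2801.22.

2801 px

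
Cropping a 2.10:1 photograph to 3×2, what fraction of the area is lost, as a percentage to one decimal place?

Going from 2.10:1 to 3×2 means cutting width while keeping height.
Area ratio = (1.500)/(2.100) = 71.43%; the remaining 28.57% is cropped out.

28.6%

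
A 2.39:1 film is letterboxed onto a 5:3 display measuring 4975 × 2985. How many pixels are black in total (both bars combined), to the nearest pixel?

2.39:1 is wider than 5:3, so it spans the full width.
Content height = 4975 / 2.390 ≈ 2081.5900 px.
2985 − 2081.5900 = 903.4100 px of bars.
Bar area = 903.4100 × 4975 ≈ 4494465 px.

4494465 pixels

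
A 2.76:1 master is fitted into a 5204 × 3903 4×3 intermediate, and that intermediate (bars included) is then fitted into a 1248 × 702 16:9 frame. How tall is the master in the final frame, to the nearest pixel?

2.76:1 in 5204×3903: fills the width, so the master is 5204.00 × 1885.51.
The 4×3 canvas is height-limited in 1248×702, giving 936.00 × 702.00; scale factor 0.1799.
Applying the same ×0.1799: 1885.51 → 339.13.

339 px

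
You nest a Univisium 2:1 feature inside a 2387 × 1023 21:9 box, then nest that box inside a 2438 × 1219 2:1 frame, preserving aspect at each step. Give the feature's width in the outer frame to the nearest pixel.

Inside the 2387×1023 canvas the feature is height-limited at 2046.00 × 1023.00.
The 21:9 canvas is width-limited in 2438×1219, giving 2438.00 × 1044.86; scale factor 1.0214.
Applying the same ×1.0214: 2046.00 → 2089.71.

2090 px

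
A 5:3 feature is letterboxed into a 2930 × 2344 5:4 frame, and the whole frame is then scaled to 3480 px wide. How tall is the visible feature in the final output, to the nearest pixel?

In the 2930×2344 frame the feature fills the width: height = 2930 × 3/5 ≈ 1758.00 px.
Scaling 2930 → 3480 is ×1.1877, so the height becomes 1758.00 × 1.1877 ≈ 2088.00 px.

2088 px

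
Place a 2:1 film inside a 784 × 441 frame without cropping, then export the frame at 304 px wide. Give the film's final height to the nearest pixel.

152 px

Fitted into 784×441, the film spans the width; its height is 784 × 1/2 ≈ 392.00 px.
Resizing to 304 px wide multiplies everything by 0.3878: 392.00 → 152.00 px.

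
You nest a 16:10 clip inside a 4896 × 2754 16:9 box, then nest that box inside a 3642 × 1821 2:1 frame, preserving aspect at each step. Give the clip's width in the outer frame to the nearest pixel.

Inside the 4896×2754 canvas the clip is height-limited at 4406.40 × 2754.00.
Second fit — the 16:9 canvas into 3642×1821 spans the height: 3237.33 × 1821.00 (×0.6612 from 4896×2754).
Applying the same ×0.6612: 4406.40 → 2913.60.

2914 px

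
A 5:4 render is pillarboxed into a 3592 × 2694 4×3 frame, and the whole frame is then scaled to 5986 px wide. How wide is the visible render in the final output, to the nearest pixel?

In the 3592×2694 frame the render fills the height: width = 2694 × 5/4 ≈ 3367.50 px.
The frame scales by 5986/3592 = 1.6665; 3367.50 × 1.6665 ≈ 5611.88 px.

5612 px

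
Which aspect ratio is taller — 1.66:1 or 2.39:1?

1.66 and 2.39; 2.39 > 1.66. The smaller width-to-height ratio is the taller frame.

1.66:1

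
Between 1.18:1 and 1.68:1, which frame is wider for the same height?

1.18 and 1.68; 1.68 > 1.18.

1.68:1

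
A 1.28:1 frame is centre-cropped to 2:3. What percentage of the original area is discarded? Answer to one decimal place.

2:3 is narrower than 1.28:1, so the crop keeps the full height and trims the width.
Fraction kept = (0.667)/(1.280) ≈ 52.08%, so 47.92% is lost.

47.9%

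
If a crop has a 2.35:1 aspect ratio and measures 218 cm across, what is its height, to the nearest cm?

218 / 2.350 = 92.77.

93 cm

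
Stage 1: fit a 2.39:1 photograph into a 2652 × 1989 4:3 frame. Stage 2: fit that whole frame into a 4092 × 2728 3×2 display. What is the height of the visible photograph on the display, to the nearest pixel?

First fit — 2.39:1 into 2652×1989 spans the width: 2652.00 × 1109.62.
The 4:3 canvas is height-limited in 4092×2728, giving 3637.33 × 2728.00; scale factor 1.3715.
Applying the same ×1.3715: 1109.62 → 1521.90.

1522 px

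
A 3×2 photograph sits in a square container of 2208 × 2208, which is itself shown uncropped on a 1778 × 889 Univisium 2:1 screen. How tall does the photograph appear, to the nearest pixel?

593 px

Inside the 2208×2208 canvas the photograph is width-limited at 2208.00 × 1472.00.
square in 1778×889: fills the height, so the intermediate becomes 889.00 × 889.00 — a scale of ×0.4026.
The photograph scales with it: height 1472.00 × 0.4026 ≈ 592.67.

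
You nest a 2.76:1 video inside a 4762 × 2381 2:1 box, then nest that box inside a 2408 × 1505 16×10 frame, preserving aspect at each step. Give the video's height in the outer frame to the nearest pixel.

Inside the 4762×2381 canvas the video is width-limited at 4762.00 × 1725.36.
Second fit — the 2:1 canvas into 2408×1505 spans the width: 2408.00 × 1204.00 (×0.5057 from 4762×2381).
Applying the same ×0.5057: 1725.36 → 872.46.

872 px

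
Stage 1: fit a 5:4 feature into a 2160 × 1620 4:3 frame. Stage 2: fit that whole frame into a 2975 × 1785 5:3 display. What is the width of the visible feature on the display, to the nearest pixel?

2231 px

5:4 in 2160×1620: fills the height, so the feature is 2025.00 × 1620.00.
The 4:3 canvas is height-limited in 2975×1785, giving 2380.00 × 1785.00; scale factor 1.1019.
The feature scales with it: width 2025.00 × 1.1019 ≈ 2231.25.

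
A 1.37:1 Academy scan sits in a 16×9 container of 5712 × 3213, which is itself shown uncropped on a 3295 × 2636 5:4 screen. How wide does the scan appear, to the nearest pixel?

First fit — 1.37:1 Academy into 5712×3213 spans the height: 4401.81 × 3213.00.
The 16×9 canvas is width-limited in 3295×2636, giving 3295.00 × 1853.44; scale factor 0.5769.
So the scan's width is 4401.81 × 0.5769 ≈ 2539.21.

2539 px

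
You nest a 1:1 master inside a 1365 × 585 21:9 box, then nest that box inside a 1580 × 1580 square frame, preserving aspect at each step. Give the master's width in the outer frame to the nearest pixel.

1:1 in 1365×585: fills the height, so the master is 585.00 × 585.00.
The 21:9 canvas is width-limited in 1580×1580, giving 1580.00 × 677.14; scale factor 1.1575.
Applying the same ×1.1575: 585.00 → 677.14.

677 px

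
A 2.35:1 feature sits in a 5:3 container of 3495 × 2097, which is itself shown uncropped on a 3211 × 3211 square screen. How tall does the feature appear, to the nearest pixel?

2.35:1 in 3495×2097: fills the width, so the feature is 3495.00 × 1487.23.
The 5:3 canvas is width-limited in 3211×3211, giving 3211.00 × 1926.60; scale factor 0.9187.
The feature scales with it: height 1487.23 × 0.9187 ≈ 1366.38.

1366 px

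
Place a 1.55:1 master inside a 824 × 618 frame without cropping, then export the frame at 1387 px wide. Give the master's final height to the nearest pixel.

Fitted into 824×618, the master spans the width; its height is 824 / 1.550 ≈ 531.61 px.
Scaling 824 → 1387 is ×1.6833, so the height becomes 531.61 × 1.6833 ≈ 894.84 px.

895 px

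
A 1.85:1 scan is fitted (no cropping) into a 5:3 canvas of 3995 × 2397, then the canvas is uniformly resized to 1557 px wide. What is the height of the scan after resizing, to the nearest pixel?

842 px

Fitted into 3995×2397, the scan spans the width; its height is 3995 / 1.850 ≈ 2159.46 px.
Scaling 3995 → 1557 is ×0.3897, so the height becomes 2159.46 × 0.3897 ≈ 841.62 px.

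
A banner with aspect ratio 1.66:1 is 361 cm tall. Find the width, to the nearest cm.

Width = 361 × 1.660 = 599.26.

599 cm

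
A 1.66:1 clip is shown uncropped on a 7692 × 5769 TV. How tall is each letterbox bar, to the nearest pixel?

1.66:1 is wider than 4×3, so it spans the full width.
Content height = 7692 / 1.660 ≈ 4633.73 px.
Black = 5769 − 4633.73 = 1135.27 px, or 567.63 per bar.

568 px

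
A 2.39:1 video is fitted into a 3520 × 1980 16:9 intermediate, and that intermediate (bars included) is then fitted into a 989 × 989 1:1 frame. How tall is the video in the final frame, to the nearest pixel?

414 px

First fit — 2.39:1 into 3520×1980 spans the width: 3520.00 × 1472.80.
16:9 in 989×989: fills the width, so the intermediate becomes 989.00 × 556.31 — a scale of ×0.2810.
Applying the same ×0.2810: 1472.80 → 413.81.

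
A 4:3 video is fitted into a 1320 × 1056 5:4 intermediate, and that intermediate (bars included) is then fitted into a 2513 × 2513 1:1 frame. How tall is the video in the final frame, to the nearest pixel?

First fit — 4:3 into 1320×1056 spans the width: 1320.00 × 990.00.
5:4 in 2513×2513: fills the width, so the intermediate becomes 2513.00 × 2010.40 — a scale of ×1.9038.
Applying the same ×1.9038: 990.00 → 1884.75.

1885 px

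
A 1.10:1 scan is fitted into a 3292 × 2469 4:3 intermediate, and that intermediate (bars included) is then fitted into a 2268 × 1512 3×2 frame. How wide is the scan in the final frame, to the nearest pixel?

1663 px

1.10:1 in 3292×2469: fills the height, so the scan is 2715.90 × 2469.00.
The 4:3 canvas is height-limited in 2268×1512, giving 2016.00 × 1512.00; scale factor 0.6124.
So the scan's width is 2715.90 × 0.6124 ≈ 1663.20.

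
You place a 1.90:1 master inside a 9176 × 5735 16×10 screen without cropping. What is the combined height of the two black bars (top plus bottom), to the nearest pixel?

Since 1.900 > 1.600, the master is width-limited.
That makes the image 4829.47 px tall (9176 / 1.900).
Black = 5735 − 4829.47 = 905.53 px.

906 px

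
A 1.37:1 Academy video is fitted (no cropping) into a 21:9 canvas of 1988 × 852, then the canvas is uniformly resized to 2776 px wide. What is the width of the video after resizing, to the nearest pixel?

Fitted into 1988×852, the video spans the height; its width is 852 × 1.370 ≈ 1167.24 px.
Scaling 1988 → 2776 is ×1.3964, so the width becomes 1167.24 × 1.3964 ≈ 1629.91 px.

1630 px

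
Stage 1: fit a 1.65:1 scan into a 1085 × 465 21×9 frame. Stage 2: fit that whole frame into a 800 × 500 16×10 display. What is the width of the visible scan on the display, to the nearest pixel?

566 px

First fit — 1.65:1 into 1085×465 spans the height: 767.25 × 465.00.
The 21×9 canvas is width-limited in 800×500, giving 800.00 × 342.86; scale factor 0.7373.
The scan scales with it: width 767.25 × 0.7373 ≈ 565.71.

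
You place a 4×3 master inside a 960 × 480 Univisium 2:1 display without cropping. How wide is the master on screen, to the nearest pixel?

640 px

4×3 (1.333) < Univisium 2:1 (2.000), so the master fills the height.
The master is 480 × 4/3 ≈ 640.00 px wide.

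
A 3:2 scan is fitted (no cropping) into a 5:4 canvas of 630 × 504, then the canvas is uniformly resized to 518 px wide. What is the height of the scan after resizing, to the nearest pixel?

345 px

At 630×504 the scan is width-limited, so height = 630 × 2/3 ≈ 420.00 px.
Scaling 630 → 518 is ×0.8222, so the height becomes 420.00 × 0.8222 ≈ 345.33 px.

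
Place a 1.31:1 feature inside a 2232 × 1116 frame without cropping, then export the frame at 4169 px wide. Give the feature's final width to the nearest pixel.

2731 px

Fitted into 2232×1116, the feature spans the height; its width is 1116 × 1.310 ≈ 1461.96 px.
Resizing to 4169 px wide multiplies everything by 1.8678: 1461.96 → 2730.70 px.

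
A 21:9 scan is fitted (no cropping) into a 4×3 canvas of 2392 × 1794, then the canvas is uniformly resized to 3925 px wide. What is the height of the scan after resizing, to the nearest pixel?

In the 2392×1794 frame the scan fills the width: height = 2392 × 9/21 ≈ 1025.14 px.
Scaling 2392 → 3925 is ×1.6409, so the height becomes 1025.14 × 1.6409 ≈ 1682.14 px.

1682 px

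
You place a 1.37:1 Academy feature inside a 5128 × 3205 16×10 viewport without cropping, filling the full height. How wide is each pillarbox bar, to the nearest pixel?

Content width = 3205 × 1.370 ≈ 4390.85 px.
5128 − 4390.85 = 737.15 px of bars (368.57 each).

369 px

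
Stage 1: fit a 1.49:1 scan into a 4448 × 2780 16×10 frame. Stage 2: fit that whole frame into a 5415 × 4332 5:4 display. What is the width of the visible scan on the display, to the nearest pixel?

1.49:1 in 4448×2780: fills the height, so the scan is 4142.20 × 2780.00.
The 16×10 canvas is width-limited in 5415×4332, giving 5415.00 × 3384.38; scale factor 1.2174.
Applying the same ×1.2174: 4142.20 → 5042.72.

5043 px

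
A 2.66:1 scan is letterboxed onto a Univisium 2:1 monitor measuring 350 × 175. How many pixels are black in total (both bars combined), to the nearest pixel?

2.66:1 (2.660) > Univisium 2:1 (2.000), so the scan fills the width.
Content height = 350 / 2.660 ≈ 131.5789 px.
Black = 175 − 131.5789 = 43.4211 px.
Bar area = 43.4211 × 350 ≈ 15197 px.

15197 pixels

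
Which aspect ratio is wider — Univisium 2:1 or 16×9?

Univisium 2:1

Univisium 2:1 = 2 and 16×9 = 1.778; 2 > 1.778.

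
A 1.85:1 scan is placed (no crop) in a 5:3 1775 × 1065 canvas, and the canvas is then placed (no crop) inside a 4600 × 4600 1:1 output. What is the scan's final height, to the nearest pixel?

2486 px

1.85:1 in 1775×1065: fills the width, so the scan is 1775.00 × 959.46.
The 5:3 canvas is width-limited in 4600×4600, giving 4600.00 × 2760.00; scale factor 2.5915.
Applying the same ×2.5915: 959.46 → 2486.49.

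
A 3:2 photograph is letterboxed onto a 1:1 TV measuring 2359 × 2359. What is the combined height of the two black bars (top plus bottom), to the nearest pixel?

3:2 (1.500) > 1:1 (1.000), so the photograph fills the width.
Content height = 2359 × 2/3 ≈ 1572.67 px.
2359 − 1572.67 = 786.33 px of bars.

786 px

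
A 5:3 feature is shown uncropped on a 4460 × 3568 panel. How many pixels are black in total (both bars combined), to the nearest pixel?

Since 1.667 > 1.250, the feature is width-limited.
Content height = 4460 × 3/5 ≈ 2676.0000 px.
Black = 3568 − 2676.0000 = 892.0000 px.
Across the 4460-px span: 892.0000 × 4460 ≈ 3978320 px.

3978320 pixels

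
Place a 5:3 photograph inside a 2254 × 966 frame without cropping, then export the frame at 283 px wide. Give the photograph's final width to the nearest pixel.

202 px

In the 2254×966 frame the photograph fills the height: width = 966 × 5/3 ≈ 1610.00 px.
Resizing to 283 px wide multiplies everything by 0.1256: 1610.00 → 202.14 px.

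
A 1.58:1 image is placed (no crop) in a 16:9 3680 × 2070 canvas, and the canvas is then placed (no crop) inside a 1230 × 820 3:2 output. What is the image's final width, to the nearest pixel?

1.58:1 in 3680×2070: fills the height, so the image is 3270.60 × 2070.00.
Second fit — the 16:9 canvas into 1230×820 spans the width: 1230.00 × 691.88 (×0.3342 from 3680×2070).
Applying the same ×0.3342: 3270.60 → 1093.16.

1093 px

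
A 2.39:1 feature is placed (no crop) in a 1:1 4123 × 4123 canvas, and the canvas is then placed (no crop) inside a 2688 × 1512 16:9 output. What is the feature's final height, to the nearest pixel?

633 px

2.39:1 in 4123×4123: fills the width, so the feature is 4123.00 × 1725.10.
Second fit — the 1:1 canvas into 2688×1512 spans the height: 1512.00 × 1512.00 (×0.3667 from 4123×4123).
Applying the same ×0.3667: 1725.10 → 632.64.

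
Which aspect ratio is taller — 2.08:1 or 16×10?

2.08 and 16×10 = 1.6; 2.08 > 1.6. The smaller width-to-height ratio is the taller frame.

16×10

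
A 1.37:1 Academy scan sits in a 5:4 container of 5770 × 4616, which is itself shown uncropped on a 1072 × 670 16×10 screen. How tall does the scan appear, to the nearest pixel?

1.37:1 Academy in 5770×4616: fills the width, so the scan is 5770.00 × 4211.68.
The 5:4 canvas is height-limited in 1072×670, giving 837.50 × 670.00; scale factor 0.1451.
Applying the same ×0.1451: 4211.68 → 611.31.

611 px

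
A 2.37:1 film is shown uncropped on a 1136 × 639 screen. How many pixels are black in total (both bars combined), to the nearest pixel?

181391 pixels

Since 2.370 > 1.778, the film is width-limited.
The film is 1136 / 2.370 ≈ 479.3249 px tall.
639 − 479.3249 = 159.6751 px of bars.
Bar area = 159.6751 × 1136 ≈ 181391 px.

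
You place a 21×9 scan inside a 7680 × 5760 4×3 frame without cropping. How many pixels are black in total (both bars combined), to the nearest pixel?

21×9 is wider than 4×3, so it spans the full width.
The scan is 7680 × 9/21 ≈ 3291.4286 px tall.
5760 − 3291.4286 = 2468.5714 px of bars.
That's 2468.5714 × 7680 ≈ 18958629 black pixels.

18958629 pixels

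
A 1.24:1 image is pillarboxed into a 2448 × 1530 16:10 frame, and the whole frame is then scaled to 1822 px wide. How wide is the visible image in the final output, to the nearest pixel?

Fitted into 2448×1530, the image spans the height; its width is 1530 × 1.240 ≈ 1897.20 px.
The frame scales by 1822/2448 = 0.7443; 1897.20 × 0.7443 ≈ 1412.05 px.

1412 px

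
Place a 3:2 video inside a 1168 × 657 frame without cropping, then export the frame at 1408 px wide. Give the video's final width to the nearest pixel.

1188 px

Fitted into 1168×657, the video spans the height; its width is 657 × 3/2 ≈ 985.50 px.
The frame scales by 1408/1168 = 1.2055; 985.50 × 1.2055 ≈ 1188.00 px.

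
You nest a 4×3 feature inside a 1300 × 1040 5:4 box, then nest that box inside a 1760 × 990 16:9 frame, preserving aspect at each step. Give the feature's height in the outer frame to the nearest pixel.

4×3 in 1300×1040: fills the width, so the feature is 1300.00 × 975.00.
5:4 in 1760×990: fills the height, so the intermediate becomes 1237.50 × 990.00 — a scale of ×0.9519.
Applying the same ×0.9519: 975.00 → 928.12.

928 px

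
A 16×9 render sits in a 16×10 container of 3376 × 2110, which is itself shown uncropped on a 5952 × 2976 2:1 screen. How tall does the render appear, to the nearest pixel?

2678 px

First fit — 16×9 into 3376×2110 spans the width: 3376.00 × 1899.00.
16×10 in 5952×2976: fills the height, so the intermediate becomes 4761.60 × 2976.00 — a scale of ×1.4104.
Applying the same ×1.4104: 1899.00 → 2678.40.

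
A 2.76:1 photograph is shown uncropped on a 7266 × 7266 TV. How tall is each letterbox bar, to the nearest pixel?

2317 px

Since 2.760 > 1.000, the photograph is width-limited.
Content height = 7266 / 2.760 ≈ 2632.61 px.
7266 − 2632.61 = 4633.39 px of bars (2316.70 each).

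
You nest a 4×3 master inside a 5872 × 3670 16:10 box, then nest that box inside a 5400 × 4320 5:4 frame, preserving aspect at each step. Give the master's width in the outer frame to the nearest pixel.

4×3 in 5872×3670: fills the height, so the master is 4893.33 × 3670.00.
16:10 in 5400×4320: fills the width, so the intermediate becomes 5400.00 × 3375.00 — a scale of ×0.9196.
Applying the same ×0.9196: 4893.33 → 4500.00.

4500 px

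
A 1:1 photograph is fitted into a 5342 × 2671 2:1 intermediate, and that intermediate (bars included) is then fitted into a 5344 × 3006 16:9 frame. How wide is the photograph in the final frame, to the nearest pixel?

First fit — 1:1 into 5342×2671 spans the height: 2671.00 × 2671.00.
2:1 in 5344×3006: fills the width, so the intermediate becomes 5344.00 × 2672.00 — a scale of ×1.0004.
So the photograph's width is 2671.00 × 1.0004 ≈ 2672.00.

2672 px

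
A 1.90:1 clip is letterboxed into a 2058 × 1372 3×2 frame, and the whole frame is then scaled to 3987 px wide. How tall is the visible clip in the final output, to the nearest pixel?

2098 px

At 2058×1372 the clip is width-limited, so height = 2058 / 1.900 ≈ 1083.16 px.
Scaling 2058 → 3987 is ×1.9373, so the height becomes 1083.16 × 1.9373 ≈ 2098.42 px.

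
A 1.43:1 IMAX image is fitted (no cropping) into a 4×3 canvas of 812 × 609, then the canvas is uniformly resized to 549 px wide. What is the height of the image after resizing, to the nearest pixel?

At 812×609 the image is width-limited, so height = 812 / 1.430 ≈ 567.83 px.
The frame scales by 549/812 = 0.6761; 567.83 × 0.6761 ≈ 383.92 px.

384 px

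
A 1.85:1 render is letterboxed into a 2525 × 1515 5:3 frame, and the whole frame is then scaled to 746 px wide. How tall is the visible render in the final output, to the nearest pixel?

In the 2525×1515 frame the render fills the width: height = 2525 / 1.850 ≈ 1364.86 px.
Resizing to 746 px wide multiplies everything by 0.2954: 1364.86 → 403.24 px.

403 px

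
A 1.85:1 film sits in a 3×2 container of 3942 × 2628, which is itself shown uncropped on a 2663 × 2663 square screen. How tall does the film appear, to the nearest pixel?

1439 px

First fit — 1.85:1 into 3942×2628 spans the width: 3942.00 × 2130.81.
Second fit — the 3×2 canvas into 2663×2663 spans the width: 2663.00 × 1775.33 (×0.6755 from 3942×2628).
The film scales with it: height 2130.81 × 0.6755 ≈ 1439.46.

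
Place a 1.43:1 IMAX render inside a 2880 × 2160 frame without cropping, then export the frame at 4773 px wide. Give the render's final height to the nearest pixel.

Fitted into 2880×2160, the render spans the width; its height is 2880 / 1.430 ≈ 2013.99 px.
Scaling 2880 → 4773 is ×1.6573, so the height becomes 2013.99 × 1.6573 ≈ 3337.76 px.

3338 px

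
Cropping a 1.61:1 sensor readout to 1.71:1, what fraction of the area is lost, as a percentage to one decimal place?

5.8%

The width stays; only height is cut (since 1.71:1 is wider than 1.61:1).
Area ratio = (1.610)/(1.710) = 94.15%; the remaining 5.85% is cropped out.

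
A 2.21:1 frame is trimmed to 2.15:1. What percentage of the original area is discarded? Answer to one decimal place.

The height stays; only width is cut (since 2.15:1 is narrower than 2.21:1).
Area ratio = (2.150)/(2.210) = 97.29%; the remaining 2.71% is cropped out.

2.7%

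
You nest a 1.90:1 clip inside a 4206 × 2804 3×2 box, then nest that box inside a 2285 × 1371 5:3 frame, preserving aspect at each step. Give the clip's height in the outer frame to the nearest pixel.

1082 px

Inside the 4206×2804 canvas the clip is width-limited at 4206.00 × 2213.68.
The 3×2 canvas is height-limited in 2285×1371, giving 2056.50 × 1371.00; scale factor 0.4889.
Applying the same ×0.4889: 2213.68 → 1082.37.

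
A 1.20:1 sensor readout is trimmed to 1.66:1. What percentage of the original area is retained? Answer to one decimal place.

The width stays; only height is cut (since 1.66:1 is wider than 1.20:1).
(1.200)/(1.660) ≈ 0.723 of the area survives.

72.3%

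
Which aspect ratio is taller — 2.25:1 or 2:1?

2.25 and 2; 2.25 > 2. The smaller width-to-height ratio is the taller frame.

2:1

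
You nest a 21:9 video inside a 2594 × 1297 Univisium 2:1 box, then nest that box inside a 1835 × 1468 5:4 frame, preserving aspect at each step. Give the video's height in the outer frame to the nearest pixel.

786 px

21:9 in 2594×1297: fills the width, so the video is 2594.00 × 1111.71.
Second fit — the Univisium 2:1 canvas into 1835×1468 spans the width: 1835.00 × 917.50 (×0.7074 from 2594×1297).
The video scales with it: height 1111.71 × 0.7074 ≈ 786.43.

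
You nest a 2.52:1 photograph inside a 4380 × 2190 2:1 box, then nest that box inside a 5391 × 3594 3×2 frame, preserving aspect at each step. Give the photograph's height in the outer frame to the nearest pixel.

2139 px

First fit — 2.52:1 into 4380×2190 spans the width: 4380.00 × 1738.10.
The 2:1 canvas is width-limited in 5391×3594, giving 5391.00 × 2695.50; scale factor 1.2308.
The photograph scales with it: height 1738.10 × 1.2308 ≈ 2139.29.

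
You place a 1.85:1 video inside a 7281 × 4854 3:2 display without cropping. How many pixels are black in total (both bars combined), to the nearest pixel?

1.85:1 (1.850) > 3:2 (1.500), so the video fills the width.
Content height = 7281 / 1.850 ≈ 3935.6757 px.
Leftover height: 4854 − 3935.6757 = 918.3243 px.
Across the 7281-px span: 918.3243 × 7281 ≈ 6686319 px.

6686319 pixels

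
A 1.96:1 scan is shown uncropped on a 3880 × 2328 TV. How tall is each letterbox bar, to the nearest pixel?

Since 1.960 > 1.667, the scan is width-limited.
That makes the image 1979.59 px tall (3880 / 1.960).
2328 − 1979.59 = 348.41 px of bars (174.20 each).

174 px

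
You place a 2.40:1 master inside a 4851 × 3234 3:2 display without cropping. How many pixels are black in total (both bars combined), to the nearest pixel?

Since 2.400 > 1.500, the master is width-limited.
That makes the image 2021.2500 px tall (4851 / 2.400).
3234 − 2021.2500 = 1212.7500 px of bars.
Across the 4851-px span: 1212.7500 × 4851 ≈ 5883050 px.

5883050 pixels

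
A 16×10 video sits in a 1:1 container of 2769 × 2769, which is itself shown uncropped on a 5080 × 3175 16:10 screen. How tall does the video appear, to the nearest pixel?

1984 px

16×10 in 2769×2769: fills the width, so the video is 2769.00 × 1730.62.
Second fit — the 1:1 canvas into 5080×3175 spans the height: 3175.00 × 3175.00 (×1.1466 from 2769×2769).
Applying the same ×1.1466: 1730.62 → 1984.38.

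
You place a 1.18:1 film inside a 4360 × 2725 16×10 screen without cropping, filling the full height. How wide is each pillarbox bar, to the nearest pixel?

That makes the image 3215.50 px wide (2725 × 1.180).
Black = 4360 − 3215.50 = 1144.50 px, or 572.25 per bar.

572 px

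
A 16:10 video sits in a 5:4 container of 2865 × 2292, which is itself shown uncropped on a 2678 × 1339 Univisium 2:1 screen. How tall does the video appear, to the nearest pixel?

16:10 in 2865×2292: fills the width, so the video is 2865.00 × 1790.62.
The 5:4 canvas is height-limited in 2678×1339, giving 1673.75 × 1339.00; scale factor 0.5842.
So the video's height is 1790.62 × 0.5842 ≈ 1046.09.

1046 px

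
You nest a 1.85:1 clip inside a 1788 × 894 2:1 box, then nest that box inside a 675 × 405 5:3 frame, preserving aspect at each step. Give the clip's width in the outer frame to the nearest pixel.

624 px

Inside the 1788×894 canvas the clip is height-limited at 1653.90 × 894.00.
2:1 in 675×405: fills the width, so the intermediate becomes 675.00 × 337.50 — a scale of ×0.3775.
So the clip's width is 1653.90 × 0.3775 ≈ 624.38.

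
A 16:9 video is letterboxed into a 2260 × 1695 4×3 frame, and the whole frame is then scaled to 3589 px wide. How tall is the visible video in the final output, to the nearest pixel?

In the 2260×1695 frame the video fills the width: height = 2260 × 9/16 ≈ 1271.25 px.
Resizing to 3589 px wide multiplies everything by 1.5881: 1271.25 → 2018.81 px.

2019 px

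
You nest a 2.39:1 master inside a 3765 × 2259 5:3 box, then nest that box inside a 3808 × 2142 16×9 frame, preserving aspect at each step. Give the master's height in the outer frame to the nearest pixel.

1494 px

2.39:1 in 3765×2259: fills the width, so the master is 3765.00 × 1575.31.
Second fit — the 5:3 canvas into 3808×2142 spans the height: 3570.00 × 2142.00 (×0.9482 from 3765×2259).
The master scales with it: height 1575.31 × 0.9482 ≈ 1493.72.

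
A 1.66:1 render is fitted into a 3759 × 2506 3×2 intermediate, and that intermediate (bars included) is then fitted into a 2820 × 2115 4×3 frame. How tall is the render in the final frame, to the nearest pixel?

1699 px

1.66:1 in 3759×2506: fills the width, so the render is 3759.00 × 2264.46.
The 3×2 canvas is width-limited in 2820×2115, giving 2820.00 × 1880.00; scale factor 0.7502.
So the render's height is 2264.46 × 0.7502 ≈ 1698.80.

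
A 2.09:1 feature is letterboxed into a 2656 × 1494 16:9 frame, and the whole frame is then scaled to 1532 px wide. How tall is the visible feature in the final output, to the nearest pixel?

In the 2656×1494 frame the feature fills the width: height = 2656 / 2.090 ≈ 1270.81 px.
The frame scales by 1532/2656 = 0.5768; 1270.81 × 0.5768 ≈ 733.01 px.

733 px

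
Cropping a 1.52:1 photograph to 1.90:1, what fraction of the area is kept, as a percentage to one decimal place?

Going from 1.52:1 to 1.90:1 means cutting height while keeping width.
(1.520)/(1.900) ≈ 0.800 of the area survives.

80.0%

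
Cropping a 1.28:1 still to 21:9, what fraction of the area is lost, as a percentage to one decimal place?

45.1%

21:9 is wider than 1.28:1, so the crop keeps the full width and trims the height.
Area ratio = (1.280)/(2.333) = 54.86%; the remaining 45.14% is cropped out.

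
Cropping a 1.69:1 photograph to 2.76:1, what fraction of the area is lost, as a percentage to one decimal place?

38.8%

The width stays; only height is cut (since 2.76:1 is wider than 1.69:1).
Fraction kept = (1.690)/(2.760) ≈ 61.23%, so 38.77% is lost.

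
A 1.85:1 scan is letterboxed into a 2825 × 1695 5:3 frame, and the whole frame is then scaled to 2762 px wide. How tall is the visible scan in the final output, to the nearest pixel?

1493 px

At 2825×1695 the scan is width-limited, so height = 2825 / 1.850 ≈ 1527.03 px.
The frame scales by 2762/2825 = 0.9777; 1527.03 × 0.9777 ≈ 1492.97 px.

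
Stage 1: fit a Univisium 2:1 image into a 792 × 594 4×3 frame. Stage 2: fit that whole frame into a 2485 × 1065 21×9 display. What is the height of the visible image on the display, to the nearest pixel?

710 px

Univisium 2:1 in 792×594: fills the width, so the image is 792.00 × 396.00.
4×3 in 2485×1065: fills the height, so the intermediate becomes 1420.00 × 1065.00 — a scale of ×1.7929.
So the image's height is 396.00 × 1.7929 ≈ 710.00.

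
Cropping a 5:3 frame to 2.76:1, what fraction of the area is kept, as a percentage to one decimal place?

60.4%

The width stays; only height is cut (since 2.76:1 is wider than 5:3).
Area ratio = (1.667)/(2.760) = 60.39% retained.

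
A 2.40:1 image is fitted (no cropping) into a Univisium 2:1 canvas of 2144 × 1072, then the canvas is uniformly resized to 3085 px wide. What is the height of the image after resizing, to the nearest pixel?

1285 px

Fitted into 2144×1072, the image spans the width; its height is 2144 / 2.400 ≈ 893.33 px.
Scaling 2144 → 3085 is ×1.4389, so the height becomes 893.33 × 1.4389 ≈ 1285.42 px.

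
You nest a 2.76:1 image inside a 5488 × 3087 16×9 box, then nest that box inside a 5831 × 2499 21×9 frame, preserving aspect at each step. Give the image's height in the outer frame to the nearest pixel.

2.76:1 in 5488×3087: fills the width, so the image is 5488.00 × 1988.41.
Second fit — the 16×9 canvas into 5831×2499 spans the height: 4442.67 × 2499.00 (×0.8095 from 5488×3087).
The image scales with it: height 1988.41 × 0.8095 ≈ 1609.66.

1610 px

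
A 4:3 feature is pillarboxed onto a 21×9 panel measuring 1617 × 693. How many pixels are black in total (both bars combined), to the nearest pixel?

4:3 is narrower than 21×9, so it spans the full height.
Content width = 693 × 4/3 ≈ 924.0000 px.
1617 − 924.0000 = 693.0000 px of bars.
That's 693.0000 × 693 ≈ 480249 black pixels.

480249 pixels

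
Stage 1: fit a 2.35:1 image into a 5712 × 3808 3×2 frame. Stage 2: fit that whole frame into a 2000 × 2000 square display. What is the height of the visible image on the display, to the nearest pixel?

Inside the 5712×3808 canvas the image is width-limited at 5712.00 × 2430.64.
The 3×2 canvas is width-limited in 2000×2000, giving 2000.00 × 1333.33; scale factor 0.3501.
Applying the same ×0.3501: 2430.64 → 851.06.

851 px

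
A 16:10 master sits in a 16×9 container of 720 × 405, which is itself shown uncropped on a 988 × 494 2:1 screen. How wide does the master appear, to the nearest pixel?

790 px

16:10 in 720×405: fills the height, so the master is 648.00 × 405.00.
16×9 in 988×494: fills the height, so the intermediate becomes 878.22 × 494.00 — a scale of ×1.2198.
So the master's width is 648.00 × 1.2198 ≈ 790.40.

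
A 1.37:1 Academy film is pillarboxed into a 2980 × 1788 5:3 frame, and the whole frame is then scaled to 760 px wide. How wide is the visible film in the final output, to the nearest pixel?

625 px

At 2980×1788 the film is height-limited, so width = 1788 × 1.370 ≈ 2449.56 px.
Resizing to 760 px wide multiplies everything by 0.2550: 2449.56 → 624.72 px.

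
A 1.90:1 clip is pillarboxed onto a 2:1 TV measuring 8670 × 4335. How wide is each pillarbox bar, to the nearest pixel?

217 px

1.90:1 is narrower than 2:1, so it spans the full height.
That makes the image 8236.50 px wide (4335 × 1.900).
8670 − 8236.50 = 433.50 px of bars (216.75 each).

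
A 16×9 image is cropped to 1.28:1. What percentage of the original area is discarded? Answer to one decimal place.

1.28:1 is narrower than 16×9, so the crop keeps the full height and trims the width.
Fraction kept = (1.280)/(1.778) ≈ 72.00%, so 28.00% is lost.

28.0%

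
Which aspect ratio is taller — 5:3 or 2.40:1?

5:3 = 1.667 and 2.4; 2.4 > 1.667. The smaller width-to-height ratio is the taller frame.

5:3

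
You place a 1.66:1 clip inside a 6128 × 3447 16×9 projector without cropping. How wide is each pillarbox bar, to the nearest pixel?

1.66:1 is narrower than 16×9, so it spans the full height.
That makes the image 5722.02 px wide (3447 × 1.660).
6128 − 5722.02 = 405.98 px of bars (202.99 each).

203 px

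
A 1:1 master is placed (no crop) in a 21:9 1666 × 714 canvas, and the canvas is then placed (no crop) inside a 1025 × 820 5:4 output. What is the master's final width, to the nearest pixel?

439 px

Inside the 1666×714 canvas the master is height-limited at 714.00 × 714.00.
The 21:9 canvas is width-limited in 1025×820, giving 1025.00 × 439.29; scale factor 0.6152.
So the master's width is 714.00 × 0.6152 ≈ 439.29.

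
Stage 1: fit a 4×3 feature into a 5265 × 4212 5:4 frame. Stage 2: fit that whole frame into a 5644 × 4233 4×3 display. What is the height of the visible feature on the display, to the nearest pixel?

Inside the 5265×4212 canvas the feature is width-limited at 5265.00 × 3948.75.
The 5:4 canvas is height-limited in 5644×4233, giving 5291.25 × 4233.00; scale factor 1.0050.
Applying the same ×1.0050: 3948.75 → 3968.44.

3968 px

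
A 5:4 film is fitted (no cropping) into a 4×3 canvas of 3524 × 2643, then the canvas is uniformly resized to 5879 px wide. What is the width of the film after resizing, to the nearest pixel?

5512 px

In the 3524×2643 frame the film fills the height: width = 2643 × 5/4 ≈ 3303.75 px.
The frame scales by 5879/3524 = 1.6683; 3303.75 × 1.6683 ≈ 5511.56 px.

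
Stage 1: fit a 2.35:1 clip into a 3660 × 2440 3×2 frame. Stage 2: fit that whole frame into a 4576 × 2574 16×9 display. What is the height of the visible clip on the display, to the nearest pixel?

Inside the 3660×2440 canvas the clip is width-limited at 3660.00 × 1557.45.
The 3×2 canvas is height-limited in 4576×2574, giving 3861.00 × 2574.00; scale factor 1.0549.
Applying the same ×1.0549: 1557.45 → 1642.98.

1643 px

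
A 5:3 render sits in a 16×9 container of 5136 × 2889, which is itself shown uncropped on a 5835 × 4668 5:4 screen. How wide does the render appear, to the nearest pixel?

First fit — 5:3 into 5136×2889 spans the height: 4815.00 × 2889.00.
The 16×9 canvas is width-limited in 5835×4668, giving 5835.00 × 3282.19; scale factor 1.1361.
Applying the same ×1.1361: 4815.00 → 5470.31.

5470 px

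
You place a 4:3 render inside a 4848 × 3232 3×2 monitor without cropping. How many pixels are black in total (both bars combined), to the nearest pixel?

Since 1.333 < 1.500, the render is height-limited.
The render is 3232 × 4/3 ≈ 4309.3333 px wide.
Leftover width: 4848 − 4309.3333 = 538.6667 px.
Across the 3232-px span: 538.6667 × 3232 ≈ 1740971 px.

1740971 pixels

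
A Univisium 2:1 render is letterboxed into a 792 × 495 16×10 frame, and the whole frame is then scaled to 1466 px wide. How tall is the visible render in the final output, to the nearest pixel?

733 px

Fitted into 792×495, the render spans the width; its height is 792 × 1/2 ≈ 396.00 px.
Scaling 792 → 1466 is ×1.8510, so the height becomes 396.00 × 1.8510 ≈ 733.00 px.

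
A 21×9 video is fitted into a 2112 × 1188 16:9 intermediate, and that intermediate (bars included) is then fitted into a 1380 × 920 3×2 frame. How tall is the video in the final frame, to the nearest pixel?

591 px

Inside the 2112×1188 canvas the video is width-limited at 2112.00 × 905.14.
16:9 in 1380×920: fills the width, so the intermediate becomes 1380.00 × 776.25 — a scale of ×0.6534.
So the video's height is 905.14 × 0.6534 ≈ 591.43.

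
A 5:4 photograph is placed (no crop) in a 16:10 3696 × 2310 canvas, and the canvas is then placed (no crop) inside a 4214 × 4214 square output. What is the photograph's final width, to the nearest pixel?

3292 px

5:4 in 3696×2310: fills the height, so the photograph is 2887.50 × 2310.00.
Second fit — the 16:10 canvas into 4214×4214 spans the width: 4214.00 × 2633.75 (×1.1402 from 3696×2310).
Applying the same ×1.1402: 2887.50 → 3292.19.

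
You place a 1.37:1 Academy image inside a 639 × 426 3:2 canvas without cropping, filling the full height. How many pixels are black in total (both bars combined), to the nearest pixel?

23592 pixels

That makes the image 583.6200 px wide (426 × 1.370).
Leftover width: 639 − 583.6200 = 55.3800 px.
Across the 426-px span: 55.3800 × 426 ≈ 23592 px.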